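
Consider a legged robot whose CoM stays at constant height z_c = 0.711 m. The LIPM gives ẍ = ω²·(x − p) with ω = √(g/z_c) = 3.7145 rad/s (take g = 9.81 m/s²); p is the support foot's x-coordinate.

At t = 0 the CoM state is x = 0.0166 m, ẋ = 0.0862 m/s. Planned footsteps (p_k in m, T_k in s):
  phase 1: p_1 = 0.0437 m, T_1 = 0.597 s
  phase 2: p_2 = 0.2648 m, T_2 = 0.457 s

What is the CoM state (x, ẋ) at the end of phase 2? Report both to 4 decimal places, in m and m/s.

phase 1: p=0.0437, T=0.597, ωT=2.217557, cosh=4.646868, sinh=4.537993; start (x,ẋ)=(0.016600, 0.086200) → end (x,ẋ)=(0.023080, -0.056248)
phase 2: p=0.2648, T=0.457, ωT=1.697527, cosh=2.821780, sinh=2.638644; start (x,ẋ)=(0.023080, -0.056248) → end (x,ẋ)=(-0.457237, -2.527874)

x = -0.4572, ẋ = -2.5279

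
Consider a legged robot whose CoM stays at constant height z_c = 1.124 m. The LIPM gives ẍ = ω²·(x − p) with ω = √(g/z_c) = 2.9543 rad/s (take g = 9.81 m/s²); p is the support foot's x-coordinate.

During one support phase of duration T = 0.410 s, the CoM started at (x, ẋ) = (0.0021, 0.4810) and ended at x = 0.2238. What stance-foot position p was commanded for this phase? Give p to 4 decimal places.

p = 0.0352

ωT = 2.9543·0.410 = 1.211263; cosh(ωT) = 1.827772, sinh(ωT) = 1.529951
x(T) = p + (x₀−p)·cosh(ωT) + (ẋ₀/ω)·sinh(ωT) ⇒ p·(1 − cosh) = x(T) − x₀·cosh − (ẋ₀/ω)·sinh
numerator   = 0.2238 − (0.0021)·1.827772 − (0.4810/2.9543)·1.529951 = -0.029135
denominator = 1 − 1.827772 = -0.827772
p = -0.029135 / -0.827772 = 0.0352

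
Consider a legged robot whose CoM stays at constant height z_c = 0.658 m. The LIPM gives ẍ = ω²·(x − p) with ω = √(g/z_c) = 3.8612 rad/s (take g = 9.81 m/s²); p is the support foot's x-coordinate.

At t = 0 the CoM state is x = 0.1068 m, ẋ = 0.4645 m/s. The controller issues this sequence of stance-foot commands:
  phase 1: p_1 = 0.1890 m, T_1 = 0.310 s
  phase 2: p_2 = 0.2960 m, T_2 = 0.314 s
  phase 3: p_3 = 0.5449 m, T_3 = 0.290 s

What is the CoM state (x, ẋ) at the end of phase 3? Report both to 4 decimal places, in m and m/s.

x = 0.2132, ẋ = -0.9040

phase 1: p=0.1890, T=0.310, ωT=1.196972, cosh=1.806093, sinh=1.503986; start (x,ẋ)=(0.106800, 0.464500) → end (x,ẋ)=(0.221468, 0.361579)
phase 2: p=0.2960, T=0.314, ωT=1.212417, cosh=1.829538, sinh=1.532061; start (x,ẋ)=(0.221468, 0.361579) → end (x,ẋ)=(0.303109, 0.220620)
phase 3: p=0.5449, T=0.290, ωT=1.119748, cosh=1.695222, sinh=1.368860; start (x,ẋ)=(0.303109, 0.220620) → end (x,ẋ)=(0.213224, -0.903972)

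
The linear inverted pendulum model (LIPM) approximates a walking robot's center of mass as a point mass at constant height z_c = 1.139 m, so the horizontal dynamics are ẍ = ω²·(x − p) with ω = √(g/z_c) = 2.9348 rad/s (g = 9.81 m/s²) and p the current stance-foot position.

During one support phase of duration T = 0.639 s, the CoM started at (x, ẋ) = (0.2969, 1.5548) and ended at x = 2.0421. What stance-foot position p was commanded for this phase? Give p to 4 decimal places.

p = 0.2721

ωT = 2.9348·0.639 = 1.875337; cosh(ωT) = 3.338161, sinh(ωT) = 3.184858
x(T) = p + (x₀−p)·cosh(ωT) + (ẋ₀/ω)·sinh(ωT) ⇒ p·(1 − cosh) = x(T) − x₀·cosh − (ẋ₀/ω)·sinh
numerator   = 2.0421 − (0.2969)·3.338161 − (1.5548/2.9348)·3.184858 = -0.636276
denominator = 1 − 3.338161 = -2.338161
p = -0.636276 / -2.338161 = 0.2721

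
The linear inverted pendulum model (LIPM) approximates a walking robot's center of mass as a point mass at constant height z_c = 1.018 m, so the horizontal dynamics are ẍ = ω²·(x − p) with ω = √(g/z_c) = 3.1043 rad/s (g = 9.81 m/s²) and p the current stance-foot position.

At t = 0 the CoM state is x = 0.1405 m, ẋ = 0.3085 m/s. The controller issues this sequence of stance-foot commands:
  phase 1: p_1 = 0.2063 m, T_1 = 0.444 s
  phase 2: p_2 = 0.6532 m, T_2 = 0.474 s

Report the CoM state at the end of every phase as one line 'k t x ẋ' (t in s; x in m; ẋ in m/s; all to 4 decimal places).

phase 1: p=0.2063, T=0.444, ωT=1.378309, cosh=2.110095, sinh=1.858091; start (x,ẋ)=(0.140500, 0.308500) → end (x,ẋ)=(0.252110, 0.271425)
phase 2: p=0.6532, T=0.474, ωT=1.471438, cosh=2.292545, sinh=2.062950; start (x,ẋ)=(0.252110, 0.271425) → end (x,ẋ)=(-0.085943, -1.946334)

1 0.4440 0.2521 0.2714
2 0.9180 -0.0859 -1.9463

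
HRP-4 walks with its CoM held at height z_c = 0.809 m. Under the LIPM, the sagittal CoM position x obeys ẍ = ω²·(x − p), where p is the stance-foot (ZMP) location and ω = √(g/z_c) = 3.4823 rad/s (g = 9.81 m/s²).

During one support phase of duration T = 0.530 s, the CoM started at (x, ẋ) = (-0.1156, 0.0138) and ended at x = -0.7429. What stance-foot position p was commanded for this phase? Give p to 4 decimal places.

ωT = 3.4823·0.530 = 1.845619; cosh(ωT) = 3.244973, sinh(ωT) = 3.087045
x(T) = p + (x₀−p)·cosh(ωT) + (ẋ₀/ω)·sinh(ωT) ⇒ p·(1 − cosh) = x(T) − x₀·cosh − (ẋ₀/ω)·sinh
numerator   = -0.7429 − (-0.1156)·3.244973 − (0.0138/3.4823)·3.087045 = -0.380015
denominator = 1 − 3.244973 = -2.244973
p = -0.380015 / -2.244973 = 0.1693

p = 0.1693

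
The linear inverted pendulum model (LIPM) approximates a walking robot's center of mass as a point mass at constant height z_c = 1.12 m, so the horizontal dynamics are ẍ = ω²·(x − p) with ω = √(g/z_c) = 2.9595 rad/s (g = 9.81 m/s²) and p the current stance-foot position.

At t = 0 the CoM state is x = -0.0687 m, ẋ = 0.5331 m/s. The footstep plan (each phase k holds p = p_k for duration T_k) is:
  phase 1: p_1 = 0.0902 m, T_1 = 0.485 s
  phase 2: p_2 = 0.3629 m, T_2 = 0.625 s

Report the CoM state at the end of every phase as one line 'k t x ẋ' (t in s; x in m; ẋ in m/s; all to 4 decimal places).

phase 1: p=0.0902, T=0.485, ωT=1.435357, cosh=2.219588, sinh=1.981558; start (x,ẋ)=(-0.068700, 0.533100) → end (x,ẋ)=(0.094449, 0.251406)
phase 2: p=0.3629, T=0.625, ωT=1.849687, cosh=3.257559, sinh=3.100273; start (x,ẋ)=(0.094449, 0.251406) → end (x,ẋ)=(-0.248231, -1.644137)

1 0.4850 0.0944 0.2514
2 1.1100 -0.2482 -1.6441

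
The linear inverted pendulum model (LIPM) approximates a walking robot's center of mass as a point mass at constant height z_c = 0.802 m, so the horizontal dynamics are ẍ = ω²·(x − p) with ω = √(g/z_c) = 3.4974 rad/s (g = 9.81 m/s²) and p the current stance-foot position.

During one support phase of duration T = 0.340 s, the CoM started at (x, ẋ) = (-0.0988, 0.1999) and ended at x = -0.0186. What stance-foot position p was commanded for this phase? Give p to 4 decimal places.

ωT = 3.4974·0.340 = 1.189116; cosh(ωT) = 1.794334, sinh(ωT) = 1.489843
x(T) = p + (x₀−p)·cosh(ωT) + (ẋ₀/ω)·sinh(ωT) ⇒ p·(1 − cosh) = x(T) − x₀·cosh − (ẋ₀/ω)·sinh
numerator   = -0.0186 − (-0.0988)·1.794334 − (0.1999/3.4974)·1.489843 = 0.073526
denominator = 1 − 1.794334 = -0.794334
p = 0.073526 / -0.794334 = -0.0926

p = -0.0926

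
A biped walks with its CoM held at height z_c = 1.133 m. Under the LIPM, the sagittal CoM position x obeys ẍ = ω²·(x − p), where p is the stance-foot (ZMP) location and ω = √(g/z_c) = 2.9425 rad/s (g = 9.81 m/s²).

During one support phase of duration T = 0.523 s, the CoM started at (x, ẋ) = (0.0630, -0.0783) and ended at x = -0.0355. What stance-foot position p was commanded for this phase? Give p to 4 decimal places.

ωT = 2.9425·0.523 = 1.538928; cosh(ωT) = 2.437101, sinh(ωT) = 2.222490
x(T) = p + (x₀−p)·cosh(ωT) + (ẋ₀/ω)·sinh(ωT) ⇒ p·(1 − cosh) = x(T) − x₀·cosh − (ẋ₀/ω)·sinh
numerator   = -0.0355 − (0.0630)·2.437101 − (-0.0783/2.9425)·2.222490 = -0.129897
denominator = 1 − 2.437101 = -1.437101
p = -0.129897 / -1.437101 = 0.0904

p = 0.0904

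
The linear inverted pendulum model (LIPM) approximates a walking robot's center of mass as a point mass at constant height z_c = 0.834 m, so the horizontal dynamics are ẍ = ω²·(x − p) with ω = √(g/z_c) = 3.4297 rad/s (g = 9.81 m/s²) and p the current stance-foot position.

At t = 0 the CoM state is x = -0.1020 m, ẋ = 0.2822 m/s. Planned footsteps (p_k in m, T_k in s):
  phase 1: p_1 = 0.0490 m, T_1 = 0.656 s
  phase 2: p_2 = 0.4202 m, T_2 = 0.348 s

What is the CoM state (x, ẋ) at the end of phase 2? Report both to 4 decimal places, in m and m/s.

phase 1: p=0.0490, T=0.656, ωT=2.249883, cosh=4.796020, sinh=4.690608; start (x,ẋ)=(-0.102000, 0.282200) → end (x,ẋ)=(-0.289250, -1.075757)
phase 2: p=0.4202, T=0.348, ωT=1.193536, cosh=1.800936, sinh=1.497788; start (x,ẋ)=(-0.289250, -1.075757) → end (x,ẋ)=(-1.327269, -5.581788)

x = -1.3273, ẋ = -5.5818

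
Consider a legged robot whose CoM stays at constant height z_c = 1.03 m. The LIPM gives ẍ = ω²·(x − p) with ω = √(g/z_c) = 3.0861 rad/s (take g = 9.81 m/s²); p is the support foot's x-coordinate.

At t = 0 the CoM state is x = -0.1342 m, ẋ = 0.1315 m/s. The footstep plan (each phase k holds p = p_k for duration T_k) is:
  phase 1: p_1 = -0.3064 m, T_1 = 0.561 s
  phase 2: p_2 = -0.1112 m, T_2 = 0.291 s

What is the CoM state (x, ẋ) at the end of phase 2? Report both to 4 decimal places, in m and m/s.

phase 1: p=-0.3064, T=0.561, ωT=1.731302, cosh=2.912529, sinh=2.735475; start (x,ẋ)=(-0.134200, 0.131500) → end (x,ẋ)=(0.311697, 1.836701)
phase 2: p=-0.1112, T=0.291, ωT=0.898055, cosh=1.431093, sinh=1.023731; start (x,ẋ)=(0.311697, 1.836701) → end (x,ẋ)=(1.103282, 3.964564)

x = 1.1033, ẋ = 3.9646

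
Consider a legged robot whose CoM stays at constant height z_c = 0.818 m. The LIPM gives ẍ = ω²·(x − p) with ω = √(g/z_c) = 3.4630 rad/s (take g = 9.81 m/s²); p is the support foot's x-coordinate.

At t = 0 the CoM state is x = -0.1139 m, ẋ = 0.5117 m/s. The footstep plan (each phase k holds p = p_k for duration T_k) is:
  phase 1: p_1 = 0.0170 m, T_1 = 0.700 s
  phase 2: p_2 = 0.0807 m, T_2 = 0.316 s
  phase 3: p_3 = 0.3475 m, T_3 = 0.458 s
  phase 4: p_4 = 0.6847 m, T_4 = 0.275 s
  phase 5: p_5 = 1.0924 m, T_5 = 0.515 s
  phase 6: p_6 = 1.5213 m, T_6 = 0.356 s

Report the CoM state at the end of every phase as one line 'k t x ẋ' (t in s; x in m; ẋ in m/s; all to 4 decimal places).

1 0.7000 0.0999 0.3724
2 1.0160 0.2552 0.7066
3 1.4740 0.5899 1.0497
4 1.7490 0.8779 1.2008
5 2.2640 1.4387 1.5260
6 2.6200 2.0594 2.3914

phase 1: p=0.0170, T=0.700, ωT=2.424100, cosh=5.690310, sinh=5.601752; start (x,ẋ)=(-0.113900, 0.511700) → end (x,ẋ)=(0.099865, 0.372420)
phase 2: p=0.0807, T=0.316, ωT=1.094308, cosh=1.660943, sinh=1.326172; start (x,ẋ)=(0.099865, 0.372420) → end (x,ẋ)=(0.255152, 0.706583)
phase 3: p=0.3475, T=0.458, ωT=1.586054, cosh=2.544584, sinh=2.339852; start (x,ẋ)=(0.255152, 0.706583) → end (x,ẋ)=(0.589930, 1.049670)
phase 4: p=0.6847, T=0.275, ωT=0.952325, cosh=1.488786, sinh=1.102943; start (x,ẋ)=(0.589930, 1.049670) → end (x,ẋ)=(0.877921, 1.200762)
phase 5: p=1.0924, T=0.515, ωT=1.783445, cosh=3.059189, sinh=2.891131; start (x,ẋ)=(0.877921, 1.200762) → end (x,ẋ)=(1.438741, 1.525999)
phase 6: p=1.5213, T=0.356, ωT=1.232828, cosh=1.861193, sinh=1.569726; start (x,ẋ)=(1.438741, 1.525999) → end (x,ẋ)=(2.059353, 2.391389)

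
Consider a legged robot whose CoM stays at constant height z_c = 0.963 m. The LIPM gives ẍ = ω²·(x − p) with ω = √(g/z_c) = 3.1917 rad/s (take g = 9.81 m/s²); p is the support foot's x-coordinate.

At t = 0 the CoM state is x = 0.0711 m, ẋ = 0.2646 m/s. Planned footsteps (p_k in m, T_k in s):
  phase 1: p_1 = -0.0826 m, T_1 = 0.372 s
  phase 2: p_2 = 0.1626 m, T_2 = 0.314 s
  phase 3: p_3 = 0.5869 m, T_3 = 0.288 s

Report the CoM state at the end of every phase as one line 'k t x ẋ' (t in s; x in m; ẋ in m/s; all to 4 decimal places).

1 0.3720 0.3160 1.2033
2 0.6860 0.8441 2.4371
3 0.9740 1.7656 4.4067

phase 1: p=-0.0826, T=0.372, ωT=1.187312, cosh=1.791649, sinh=1.486609; start (x,ẋ)=(0.071100, 0.264600) → end (x,ẋ)=(0.316020, 1.203348)
phase 2: p=0.1626, T=0.314, ωT=1.002194, cosh=1.545663, sinh=1.178589; start (x,ẋ)=(0.316020, 1.203348) → end (x,ẋ)=(0.844092, 2.437091)
phase 3: p=0.5869, T=0.288, ωT=0.919210, cosh=1.453071, sinh=1.054237; start (x,ẋ)=(0.844092, 2.437091) → end (x,ẋ)=(1.765604, 4.406669)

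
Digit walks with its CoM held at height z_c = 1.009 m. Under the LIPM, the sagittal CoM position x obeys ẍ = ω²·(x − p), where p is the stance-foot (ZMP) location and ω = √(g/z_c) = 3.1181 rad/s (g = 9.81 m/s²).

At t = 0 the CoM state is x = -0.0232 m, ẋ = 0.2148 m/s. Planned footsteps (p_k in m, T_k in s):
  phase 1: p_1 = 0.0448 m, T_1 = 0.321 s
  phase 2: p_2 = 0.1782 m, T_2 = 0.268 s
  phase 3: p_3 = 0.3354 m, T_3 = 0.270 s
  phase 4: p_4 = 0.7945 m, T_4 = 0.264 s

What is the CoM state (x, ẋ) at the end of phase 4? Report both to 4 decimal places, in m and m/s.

x = -1.0654, ẋ = -5.0313

phase 1: p=0.0448, T=0.321, ωT=1.000910, cosh=1.544151, sinh=1.176606; start (x,ẋ)=(-0.023200, 0.214800) → end (x,ẋ)=(0.020852, 0.082207)
phase 2: p=0.1782, T=0.268, ωT=0.835651, cosh=1.369953, sinh=0.936361; start (x,ẋ)=(0.020852, 0.082207) → end (x,ẋ)=(-0.012673, -0.346785)
phase 3: p=0.3354, T=0.270, ωT=0.841887, cosh=1.375819, sinh=0.944923; start (x,ẋ)=(-0.012673, -0.346785) → end (x,ẋ)=(-0.248577, -1.502662)
phase 4: p=0.7945, T=0.264, ωT=0.823178, cosh=1.358381, sinh=0.919347; start (x,ẋ)=(-0.248577, -1.502662) → end (x,ẋ)=(-1.065443, -5.031288)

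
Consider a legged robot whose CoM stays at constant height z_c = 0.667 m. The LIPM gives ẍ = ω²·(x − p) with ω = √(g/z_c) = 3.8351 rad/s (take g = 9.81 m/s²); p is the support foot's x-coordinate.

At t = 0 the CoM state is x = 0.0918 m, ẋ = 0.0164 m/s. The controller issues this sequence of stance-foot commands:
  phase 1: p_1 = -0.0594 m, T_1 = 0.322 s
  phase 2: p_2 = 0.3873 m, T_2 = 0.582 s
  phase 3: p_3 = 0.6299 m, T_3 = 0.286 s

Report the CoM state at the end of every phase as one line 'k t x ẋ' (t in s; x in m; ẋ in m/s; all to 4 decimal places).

1 0.3220 0.2292 0.9430
2 0.9040 0.7749 1.6526
3 1.1900 1.4445 3.4902

phase 1: p=-0.0594, T=0.322, ωT=1.234902, cosh=1.864453, sinh=1.573590; start (x,ẋ)=(0.091800, 0.016400) → end (x,ẋ)=(0.229234, 0.943050)
phase 2: p=0.3873, T=0.582, ωT=2.232028, cosh=4.713029, sinh=4.605718; start (x,ẋ)=(0.229234, 0.943050) → end (x,ẋ)=(0.774877, 1.652646)
phase 3: p=0.6299, T=0.286, ωT=1.096839, cosh=1.664304, sinh=1.330379; start (x,ẋ)=(0.774877, 1.652646) → end (x,ẋ)=(1.444481, 3.490198)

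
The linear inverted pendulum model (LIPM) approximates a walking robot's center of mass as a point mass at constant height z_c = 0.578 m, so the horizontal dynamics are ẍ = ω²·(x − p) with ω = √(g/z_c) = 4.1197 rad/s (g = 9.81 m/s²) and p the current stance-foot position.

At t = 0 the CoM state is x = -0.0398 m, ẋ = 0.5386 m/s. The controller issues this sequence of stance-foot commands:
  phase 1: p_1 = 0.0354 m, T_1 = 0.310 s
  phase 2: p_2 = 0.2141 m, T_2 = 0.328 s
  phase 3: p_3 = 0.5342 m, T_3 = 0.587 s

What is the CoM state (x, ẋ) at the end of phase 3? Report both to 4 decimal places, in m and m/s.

phase 1: p=0.0354, T=0.310, ωT=1.277107, cosh=1.932546, sinh=1.653703; start (x,ẋ)=(-0.039800, 0.538600) → end (x,ẋ)=(0.106274, 0.528550)
phase 2: p=0.2141, T=0.328, ωT=1.351262, cosh=2.060604, sinh=1.801691; start (x,ẋ)=(0.106274, 0.528550) → end (x,ẋ)=(0.223067, 0.288800)
phase 3: p=0.5342, T=0.587, ωT=2.418264, cosh=5.657714, sinh=5.568638; start (x,ẋ)=(0.223067, 0.288800) → end (x,ẋ)=(-0.835730, -5.503800)

x = -0.8357, ẋ = -5.5038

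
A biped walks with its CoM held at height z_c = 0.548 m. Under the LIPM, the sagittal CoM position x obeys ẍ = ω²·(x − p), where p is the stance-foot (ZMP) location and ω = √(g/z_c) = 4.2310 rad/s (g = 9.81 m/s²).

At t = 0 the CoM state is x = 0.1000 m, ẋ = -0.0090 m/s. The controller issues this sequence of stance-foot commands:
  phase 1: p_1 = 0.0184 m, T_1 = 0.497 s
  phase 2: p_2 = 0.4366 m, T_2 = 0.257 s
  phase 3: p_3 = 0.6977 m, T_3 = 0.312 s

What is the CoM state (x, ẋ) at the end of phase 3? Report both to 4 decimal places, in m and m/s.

phase 1: p=0.0184, T=0.497, ωT=2.102807, cosh=4.155619, sinh=4.033506; start (x,ẋ)=(0.100000, -0.009000) → end (x,ẋ)=(0.348919, 1.355166)
phase 2: p=0.4366, T=0.257, ωT=1.087367, cosh=1.651778, sinh=1.314675; start (x,ẋ)=(0.348919, 1.355166) → end (x,ẋ)=(0.712853, 1.750715)
phase 3: p=0.6977, T=0.312, ωT=1.320072, cosh=2.005403, sinh=1.738287; start (x,ẋ)=(0.712853, 1.750715) → end (x,ẋ)=(1.447361, 3.622334)

x = 1.4474, ẋ = 3.6223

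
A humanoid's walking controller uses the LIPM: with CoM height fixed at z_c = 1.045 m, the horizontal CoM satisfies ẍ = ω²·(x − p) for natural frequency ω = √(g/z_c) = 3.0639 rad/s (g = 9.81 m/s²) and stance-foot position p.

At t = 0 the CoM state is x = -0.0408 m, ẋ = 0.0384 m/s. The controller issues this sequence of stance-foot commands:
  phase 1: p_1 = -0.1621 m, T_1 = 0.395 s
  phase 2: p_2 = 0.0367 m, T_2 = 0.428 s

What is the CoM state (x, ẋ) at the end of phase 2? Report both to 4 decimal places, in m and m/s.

x = 0.4784, ẋ = 1.4907

phase 1: p=-0.1621, T=0.395, ωT=1.210241, cosh=1.826208, sinh=1.528083; start (x,ẋ)=(-0.040800, 0.038400) → end (x,ẋ)=(0.078571, 0.638040)
phase 2: p=0.0367, T=0.428, ωT=1.311349, cosh=1.990317, sinh=1.720861; start (x,ẋ)=(0.078571, 0.638040) → end (x,ẋ)=(0.478395, 1.490667)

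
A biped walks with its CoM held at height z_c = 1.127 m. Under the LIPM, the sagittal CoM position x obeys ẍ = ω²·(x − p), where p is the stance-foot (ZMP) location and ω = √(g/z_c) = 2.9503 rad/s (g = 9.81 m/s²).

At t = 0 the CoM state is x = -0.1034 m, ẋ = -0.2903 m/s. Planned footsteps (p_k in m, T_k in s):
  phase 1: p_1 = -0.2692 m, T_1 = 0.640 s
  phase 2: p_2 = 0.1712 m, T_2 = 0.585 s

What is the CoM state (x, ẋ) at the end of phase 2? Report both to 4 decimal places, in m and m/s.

x = 0.1495, ẋ = 0.1463

phase 1: p=-0.2692, T=0.640, ωT=1.888192, cosh=3.379378, sinh=3.228033; start (x,ẋ)=(-0.103400, -0.290300) → end (x,ẋ)=(-0.026527, 0.597990)
phase 2: p=0.1712, T=0.585, ωT=1.725925, cosh=2.897863, sinh=2.719855; start (x,ẋ)=(-0.026527, 0.597990) → end (x,ẋ)=(0.149496, 0.146255)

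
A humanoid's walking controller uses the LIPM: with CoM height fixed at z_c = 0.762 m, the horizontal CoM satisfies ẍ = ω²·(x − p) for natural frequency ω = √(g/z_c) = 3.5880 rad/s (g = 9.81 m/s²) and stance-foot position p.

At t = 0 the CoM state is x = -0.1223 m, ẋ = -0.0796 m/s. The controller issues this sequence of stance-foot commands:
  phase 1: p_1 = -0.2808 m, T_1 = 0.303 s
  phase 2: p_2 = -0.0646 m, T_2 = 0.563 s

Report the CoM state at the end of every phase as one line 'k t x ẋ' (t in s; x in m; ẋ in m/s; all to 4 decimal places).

phase 1: p=-0.2808, T=0.303, ωT=1.087164, cosh=1.651511, sinh=1.314340; start (x,ẋ)=(-0.122300, -0.079600) → end (x,ẋ)=(-0.048194, 0.616002)
phase 2: p=-0.0646, T=0.563, ωT=2.020044, cosh=3.835653, sinh=3.703003; start (x,ẋ)=(-0.048194, 0.616002) → end (x,ẋ)=(0.634073, 2.580744)

1 0.3030 -0.0482 0.6160
2 0.8660 0.6341 2.5807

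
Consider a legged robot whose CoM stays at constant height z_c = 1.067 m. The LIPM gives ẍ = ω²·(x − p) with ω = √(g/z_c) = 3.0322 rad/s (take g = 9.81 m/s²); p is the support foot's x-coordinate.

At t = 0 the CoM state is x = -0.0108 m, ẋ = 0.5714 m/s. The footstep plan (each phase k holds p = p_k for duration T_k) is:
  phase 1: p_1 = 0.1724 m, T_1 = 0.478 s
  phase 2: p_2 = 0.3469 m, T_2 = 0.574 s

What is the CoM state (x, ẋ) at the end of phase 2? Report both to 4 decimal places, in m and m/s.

x = -0.1097, ẋ = -1.2453

phase 1: p=0.1724, T=0.478, ωT=1.449392, cosh=2.247617, sinh=2.012904; start (x,ẋ)=(-0.010800, 0.571400) → end (x,ẋ)=(0.139956, 0.166122)
phase 2: p=0.3469, T=0.574, ωT=1.740483, cosh=2.937765, sinh=2.762330; start (x,ẋ)=(0.139956, 0.166122) → end (x,ẋ)=(-0.109715, -1.245319)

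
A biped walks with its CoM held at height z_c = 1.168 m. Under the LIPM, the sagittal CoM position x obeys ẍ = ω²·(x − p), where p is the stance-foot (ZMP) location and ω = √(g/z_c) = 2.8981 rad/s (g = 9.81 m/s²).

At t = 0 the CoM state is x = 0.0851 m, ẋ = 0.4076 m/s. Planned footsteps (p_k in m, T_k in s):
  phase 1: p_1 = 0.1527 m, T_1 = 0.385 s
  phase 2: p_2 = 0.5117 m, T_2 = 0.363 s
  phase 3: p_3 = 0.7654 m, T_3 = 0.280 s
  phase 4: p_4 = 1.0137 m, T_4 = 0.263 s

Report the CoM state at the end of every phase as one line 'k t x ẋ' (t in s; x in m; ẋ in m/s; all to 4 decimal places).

phase 1: p=0.1527, T=0.385, ωT=1.115768, cosh=1.689788, sinh=1.362125; start (x,ẋ)=(0.085100, 0.407600) → end (x,ẋ)=(0.230045, 0.421902)
phase 2: p=0.5117, T=0.363, ωT=1.052010, cosh=1.606318, sinh=1.257083; start (x,ẋ)=(0.230045, 0.421902) → end (x,ẋ)=(0.242277, -0.348405)
phase 3: p=0.7654, T=0.280, ωT=0.811468, cosh=1.347708, sinh=0.903502; start (x,ẋ)=(0.242277, -0.348405) → end (x,ẋ)=(-0.048235, -1.839315)
phase 4: p=1.0137, T=0.263, ωT=0.762200, cosh=1.304812, sinh=0.838174; start (x,ẋ)=(-0.048235, -1.839315) → end (x,ẋ)=(-0.903883, -4.979520)

1 0.3850 0.2300 0.4219
2 0.7480 0.2423 -0.3484
3 1.0280 -0.0482 -1.8393
4 1.2910 -0.9039 -4.9795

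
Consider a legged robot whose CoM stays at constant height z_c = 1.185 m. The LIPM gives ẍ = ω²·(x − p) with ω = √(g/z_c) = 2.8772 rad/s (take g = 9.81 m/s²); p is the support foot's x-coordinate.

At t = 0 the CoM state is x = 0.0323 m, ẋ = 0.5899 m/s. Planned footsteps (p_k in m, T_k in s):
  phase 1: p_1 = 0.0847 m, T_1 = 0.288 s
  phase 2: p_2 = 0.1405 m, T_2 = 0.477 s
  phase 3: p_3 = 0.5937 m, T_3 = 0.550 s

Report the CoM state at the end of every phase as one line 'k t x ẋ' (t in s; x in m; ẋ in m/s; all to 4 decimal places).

1 0.2880 0.2033 0.6646
2 0.7650 0.6986 1.7284
3 1.3150 2.2598 5.0867

phase 1: p=0.0847, T=0.288, ωT=0.828634, cosh=1.363416, sinh=0.926771; start (x,ẋ)=(0.032300, 0.589900) → end (x,ẋ)=(0.203269, 0.664554)
phase 2: p=0.1405, T=0.477, ωT=1.372424, cosh=2.099197, sinh=1.845706; start (x,ẋ)=(0.203269, 0.664554) → end (x,ẋ)=(0.698572, 1.728363)
phase 3: p=0.5937, T=0.550, ωT=1.582460, cosh=2.536191, sinh=2.330722; start (x,ẋ)=(0.698572, 1.728363) → end (x,ẋ)=(2.259763, 5.086724)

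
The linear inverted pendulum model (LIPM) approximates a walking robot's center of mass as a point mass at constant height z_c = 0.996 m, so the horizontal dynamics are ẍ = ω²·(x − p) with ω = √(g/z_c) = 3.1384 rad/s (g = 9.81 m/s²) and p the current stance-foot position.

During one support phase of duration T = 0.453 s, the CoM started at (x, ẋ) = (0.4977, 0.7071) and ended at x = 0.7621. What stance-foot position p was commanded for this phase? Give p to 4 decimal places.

ωT = 3.1384·0.453 = 1.421695; cosh(ωT) = 2.192722, sinh(ωT) = 1.951418
x(T) = p + (x₀−p)·cosh(ωT) + (ẋ₀/ω)·sinh(ωT) ⇒ p·(1 − cosh) = x(T) − x₀·cosh − (ẋ₀/ω)·sinh
numerator   = 0.7621 − (0.4977)·2.192722 − (0.7071/3.1384)·1.951418 = -0.768884
denominator = 1 − 2.192722 = -1.192722
p = -0.768884 / -1.192722 = 0.6446

p = 0.6446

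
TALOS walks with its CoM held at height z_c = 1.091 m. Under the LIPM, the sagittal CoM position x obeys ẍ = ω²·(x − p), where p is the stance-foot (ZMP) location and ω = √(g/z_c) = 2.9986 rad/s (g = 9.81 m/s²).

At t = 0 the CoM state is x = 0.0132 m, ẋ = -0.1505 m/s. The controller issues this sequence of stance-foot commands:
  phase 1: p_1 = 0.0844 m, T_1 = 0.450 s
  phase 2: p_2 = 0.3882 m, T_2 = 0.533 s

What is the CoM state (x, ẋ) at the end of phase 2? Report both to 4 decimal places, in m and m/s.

x = -1.5510, ẋ = -5.6274

phase 1: p=0.0844, T=0.450, ωT=1.349370, cosh=2.057200, sinh=1.797796; start (x,ẋ)=(0.013200, -0.150500) → end (x,ẋ)=(-0.152304, -0.693439)
phase 2: p=0.3882, T=0.533, ωT=1.598254, cosh=2.573320, sinh=2.371071; start (x,ẋ)=(-0.152304, -0.693439) → end (x,ẋ)=(-1.551010, -5.627367)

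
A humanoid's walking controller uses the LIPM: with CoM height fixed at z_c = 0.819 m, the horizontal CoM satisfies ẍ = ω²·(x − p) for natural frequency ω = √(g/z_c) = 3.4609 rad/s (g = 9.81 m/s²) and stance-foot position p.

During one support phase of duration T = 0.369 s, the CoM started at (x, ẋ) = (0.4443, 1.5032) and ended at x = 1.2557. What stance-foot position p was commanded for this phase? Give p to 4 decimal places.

p = 0.3444

ωT = 3.4609·0.369 = 1.277072; cosh(ωT) = 1.932489, sinh(ωT) = 1.653636
x(T) = p + (x₀−p)·cosh(ωT) + (ẋ₀/ω)·sinh(ωT) ⇒ p·(1 − cosh) = x(T) − x₀·cosh − (ẋ₀/ω)·sinh
numerator   = 1.2557 − (0.4443)·1.932489 − (1.5032/3.4609)·1.653636 = -0.321141
denominator = 1 − 1.932489 = -0.932489
p = -0.321141 / -0.932489 = 0.3444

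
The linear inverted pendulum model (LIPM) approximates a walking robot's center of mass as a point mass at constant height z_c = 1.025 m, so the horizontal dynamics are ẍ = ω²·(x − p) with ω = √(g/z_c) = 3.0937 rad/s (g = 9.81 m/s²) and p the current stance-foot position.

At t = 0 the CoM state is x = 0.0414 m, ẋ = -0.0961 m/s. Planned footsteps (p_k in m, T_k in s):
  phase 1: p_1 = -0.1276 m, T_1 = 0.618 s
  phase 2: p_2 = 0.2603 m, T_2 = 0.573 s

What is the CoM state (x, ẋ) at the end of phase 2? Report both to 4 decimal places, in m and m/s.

x = 1.8351, ẋ = 5.0603

phase 1: p=-0.1276, T=0.618, ωT=1.911907, cosh=3.456887, sinh=3.309089; start (x,ẋ)=(0.041400, -0.096100) → end (x,ẋ)=(0.353823, 1.397902)
phase 2: p=0.2603, T=0.573, ωT=1.772690, cosh=3.028272, sinh=2.858396; start (x,ẋ)=(0.353823, 1.397902) → end (x,ẋ)=(1.835093, 5.060255)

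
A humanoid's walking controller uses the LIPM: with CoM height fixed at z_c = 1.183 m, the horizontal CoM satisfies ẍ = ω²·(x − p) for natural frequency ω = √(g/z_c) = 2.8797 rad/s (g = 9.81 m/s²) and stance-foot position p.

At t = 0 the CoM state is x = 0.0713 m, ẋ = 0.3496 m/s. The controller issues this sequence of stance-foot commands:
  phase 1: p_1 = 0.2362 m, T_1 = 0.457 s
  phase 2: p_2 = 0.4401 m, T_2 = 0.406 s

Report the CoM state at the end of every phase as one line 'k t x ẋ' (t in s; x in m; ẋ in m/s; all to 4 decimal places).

phase 1: p=0.2362, T=0.457, ωT=1.316023, cosh=1.998381, sinh=1.730182; start (x,ẋ)=(0.071300, 0.349600) → end (x,ẋ)=(0.116714, -0.122964)
phase 2: p=0.4401, T=0.406, ωT=1.169158, cosh=1.764955, sinh=1.454327; start (x,ẋ)=(0.116714, -0.122964) → end (x,ẋ)=(-0.192763, -1.571376)

1 0.4570 0.1167 -0.1230
2 0.8630 -0.1928 -1.5714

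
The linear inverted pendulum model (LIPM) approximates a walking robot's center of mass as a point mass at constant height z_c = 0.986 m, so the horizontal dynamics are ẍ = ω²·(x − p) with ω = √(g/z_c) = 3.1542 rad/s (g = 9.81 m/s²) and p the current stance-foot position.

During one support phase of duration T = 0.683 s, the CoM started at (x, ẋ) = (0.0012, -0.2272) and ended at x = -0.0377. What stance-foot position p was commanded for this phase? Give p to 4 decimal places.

ωT = 3.1542·0.683 = 2.154319; cosh(ωT) = 4.368998, sinh(ωT) = 4.253015
x(T) = p + (x₀−p)·cosh(ωT) + (ẋ₀/ω)·sinh(ωT) ⇒ p·(1 − cosh) = x(T) − x₀·cosh − (ẋ₀/ω)·sinh
numerator   = -0.0377 − (0.0012)·4.368998 − (-0.2272/3.1542)·4.253015 = 0.263406
denominator = 1 − 4.368998 = -3.368998
p = 0.263406 / -3.368998 = -0.0782

p = -0.0782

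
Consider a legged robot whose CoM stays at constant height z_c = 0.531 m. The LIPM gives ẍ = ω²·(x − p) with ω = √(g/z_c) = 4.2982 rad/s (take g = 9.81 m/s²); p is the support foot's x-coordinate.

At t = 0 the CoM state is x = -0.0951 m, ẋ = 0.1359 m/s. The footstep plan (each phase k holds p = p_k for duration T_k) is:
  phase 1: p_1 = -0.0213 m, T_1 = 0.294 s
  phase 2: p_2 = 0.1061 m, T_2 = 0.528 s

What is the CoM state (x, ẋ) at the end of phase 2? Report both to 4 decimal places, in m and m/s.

x = -1.2402, ẋ = -5.7169

phase 1: p=-0.0213, T=0.294, ωT=1.263671, cosh=1.910501, sinh=1.627886; start (x,ẋ)=(-0.095100, 0.135900) → end (x,ẋ)=(-0.110825, -0.256740)
phase 2: p=0.1061, T=0.528, ωT=2.269450, cosh=4.888722, sinh=4.785353; start (x,ẋ)=(-0.110825, -0.256740) → end (x,ẋ)=(-1.240223, -5.716924)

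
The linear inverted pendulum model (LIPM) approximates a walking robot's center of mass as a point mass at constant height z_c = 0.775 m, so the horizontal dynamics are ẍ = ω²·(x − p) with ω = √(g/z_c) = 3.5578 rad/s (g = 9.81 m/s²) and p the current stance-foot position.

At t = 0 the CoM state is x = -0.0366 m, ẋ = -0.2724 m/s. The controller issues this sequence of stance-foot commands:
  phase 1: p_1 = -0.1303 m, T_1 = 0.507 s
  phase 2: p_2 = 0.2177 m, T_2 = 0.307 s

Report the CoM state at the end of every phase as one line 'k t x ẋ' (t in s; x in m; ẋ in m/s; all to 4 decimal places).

phase 1: p=-0.1303, T=0.507, ωT=1.803805, cosh=3.118689, sinh=2.954018; start (x,ẋ)=(-0.036600, -0.272400) → end (x,ẋ)=(-0.064251, 0.135238)
phase 2: p=0.2177, T=0.307, ωT=1.092245, cosh=1.658210, sinh=1.322747; start (x,ẋ)=(-0.064251, 0.135238) → end (x,ẋ)=(-0.199554, -1.102627)

1 0.5070 -0.0643 0.1352
2 0.8140 -0.1996 -1.1026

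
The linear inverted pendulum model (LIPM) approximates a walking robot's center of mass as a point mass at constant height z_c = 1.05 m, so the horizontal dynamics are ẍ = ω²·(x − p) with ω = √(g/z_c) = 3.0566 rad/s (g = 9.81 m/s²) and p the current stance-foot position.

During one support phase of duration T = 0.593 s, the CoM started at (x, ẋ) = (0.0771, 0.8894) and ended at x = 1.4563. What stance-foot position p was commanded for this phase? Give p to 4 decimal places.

ωT = 3.0566·0.593 = 1.812564; cosh(ωT) = 3.144684, sinh(ωT) = 2.981449
x(T) = p + (x₀−p)·cosh(ωT) + (ẋ₀/ω)·sinh(ωT) ⇒ p·(1 − cosh) = x(T) − x₀·cosh − (ẋ₀/ω)·sinh
numerator   = 1.4563 − (0.0771)·3.144684 − (0.8894/3.0566)·2.981449 = 0.346312
denominator = 1 − 3.144684 = -2.144684
p = 0.346312 / -2.144684 = -0.1615

p = -0.1615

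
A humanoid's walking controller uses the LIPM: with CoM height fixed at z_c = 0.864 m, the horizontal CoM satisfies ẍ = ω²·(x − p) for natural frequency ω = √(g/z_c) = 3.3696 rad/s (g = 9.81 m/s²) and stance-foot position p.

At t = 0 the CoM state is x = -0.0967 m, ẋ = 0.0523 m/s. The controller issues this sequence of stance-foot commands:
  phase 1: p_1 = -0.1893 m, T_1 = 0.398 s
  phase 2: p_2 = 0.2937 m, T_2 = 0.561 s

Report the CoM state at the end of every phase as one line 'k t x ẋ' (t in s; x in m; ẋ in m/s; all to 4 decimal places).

phase 1: p=-0.1893, T=0.398, ωT=1.341101, cosh=2.042404, sinh=1.780846; start (x,ẋ)=(-0.096700, 0.052300) → end (x,ẋ)=(0.027467, 0.662486)
phase 2: p=0.2937, T=0.561, ωT=1.890346, cosh=3.386338, sinh=3.235319; start (x,ẋ)=(0.027467, 0.662486) → end (x,ẋ)=(0.028232, -0.658994)

1 0.3980 0.0275 0.6625
2 0.9590 0.0282 -0.6590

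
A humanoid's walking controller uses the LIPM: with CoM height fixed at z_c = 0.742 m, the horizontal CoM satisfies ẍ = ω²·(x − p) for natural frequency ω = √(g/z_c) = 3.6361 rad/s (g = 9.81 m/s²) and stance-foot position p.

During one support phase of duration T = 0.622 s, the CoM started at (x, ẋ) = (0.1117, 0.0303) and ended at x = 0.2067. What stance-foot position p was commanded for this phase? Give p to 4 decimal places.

ωT = 3.6361·0.622 = 2.261654; cosh(ωT) = 4.851566, sinh(ωT) = 4.747388
x(T) = p + (x₀−p)·cosh(ωT) + (ẋ₀/ω)·sinh(ωT) ⇒ p·(1 − cosh) = x(T) − x₀·cosh − (ẋ₀/ω)·sinh
numerator   = 0.2067 − (0.1117)·4.851566 − (0.0303/3.6361)·4.747388 = -0.374780
denominator = 1 − 4.851566 = -3.851566
p = -0.374780 / -3.851566 = 0.0973

p = 0.0973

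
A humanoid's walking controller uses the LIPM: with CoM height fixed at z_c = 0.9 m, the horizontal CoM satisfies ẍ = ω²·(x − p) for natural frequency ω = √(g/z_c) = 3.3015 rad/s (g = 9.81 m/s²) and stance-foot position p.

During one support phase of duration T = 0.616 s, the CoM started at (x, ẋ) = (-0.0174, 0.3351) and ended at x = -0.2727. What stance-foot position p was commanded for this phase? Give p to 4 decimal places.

ωT = 3.3015·0.616 = 2.033724; cosh(ωT) = 3.886671, sinh(ωT) = 3.755823
x(T) = p + (x₀−p)·cosh(ωT) + (ẋ₀/ω)·sinh(ωT) ⇒ p·(1 − cosh) = x(T) − x₀·cosh − (ẋ₀/ω)·sinh
numerator   = -0.2727 − (-0.0174)·3.886671 − (0.3351/3.3015)·3.755823 = -0.586285
denominator = 1 − 3.886671 = -2.886671
p = -0.586285 / -2.886671 = 0.2031

p = 0.2031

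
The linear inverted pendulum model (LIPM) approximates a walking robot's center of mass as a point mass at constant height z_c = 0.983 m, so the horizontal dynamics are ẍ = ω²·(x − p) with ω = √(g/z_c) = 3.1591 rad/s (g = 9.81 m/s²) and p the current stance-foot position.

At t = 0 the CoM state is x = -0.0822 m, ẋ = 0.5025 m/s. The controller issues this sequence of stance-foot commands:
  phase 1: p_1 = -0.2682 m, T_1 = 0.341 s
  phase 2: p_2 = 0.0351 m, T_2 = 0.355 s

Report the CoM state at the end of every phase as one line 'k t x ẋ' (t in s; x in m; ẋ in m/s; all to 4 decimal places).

phase 1: p=-0.2682, T=0.341, ωT=1.077253, cosh=1.638566, sinh=1.298036; start (x,ẋ)=(-0.082200, 0.502500) → end (x,ẋ)=(0.243044, 1.586096)
phase 2: p=0.0351, T=0.355, ωT=1.121480, cosh=1.697596, sinh=1.371799; start (x,ẋ)=(0.243044, 1.586096) → end (x,ẋ)=(1.076848, 3.593708)

1 0.3410 0.2430 1.5861
2 0.6960 1.0768 3.5937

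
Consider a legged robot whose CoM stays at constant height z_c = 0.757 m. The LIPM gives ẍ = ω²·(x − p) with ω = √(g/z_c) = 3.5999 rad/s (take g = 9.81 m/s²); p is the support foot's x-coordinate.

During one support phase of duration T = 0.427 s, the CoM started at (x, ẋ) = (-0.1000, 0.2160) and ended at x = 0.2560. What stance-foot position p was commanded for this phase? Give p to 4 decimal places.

p = -0.2555

ωT = 3.5999·0.427 = 1.537157; cosh(ωT) = 2.433170, sinh(ωT) = 2.218179
x(T) = p + (x₀−p)·cosh(ωT) + (ẋ₀/ω)·sinh(ωT) ⇒ p·(1 − cosh) = x(T) − x₀·cosh − (ẋ₀/ω)·sinh
numerator   = 0.2560 − (-0.1000)·2.433170 − (0.2160/3.5999)·2.218179 = 0.366223
denominator = 1 − 2.433170 = -1.433170
p = 0.366223 / -1.433170 = -0.2555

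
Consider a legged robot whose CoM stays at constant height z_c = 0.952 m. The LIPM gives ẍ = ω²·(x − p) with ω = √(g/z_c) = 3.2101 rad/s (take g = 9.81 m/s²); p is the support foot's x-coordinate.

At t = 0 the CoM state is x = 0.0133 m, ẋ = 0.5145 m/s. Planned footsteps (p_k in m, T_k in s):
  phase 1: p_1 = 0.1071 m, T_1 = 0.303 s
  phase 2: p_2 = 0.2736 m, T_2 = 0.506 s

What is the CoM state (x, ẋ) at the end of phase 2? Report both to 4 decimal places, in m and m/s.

phase 1: p=0.1071, T=0.303, ωT=0.972660, cosh=1.511524, sinh=1.133448; start (x,ẋ)=(0.013300, 0.514500) → end (x,ẋ)=(0.146983, 0.436389)
phase 2: p=0.2736, T=0.506, ωT=1.624311, cosh=2.635983, sinh=2.438936; start (x,ẋ)=(0.146983, 0.436389) → end (x,ẋ)=(0.271395, 0.159001)

x = 0.2714, ẋ = 0.1590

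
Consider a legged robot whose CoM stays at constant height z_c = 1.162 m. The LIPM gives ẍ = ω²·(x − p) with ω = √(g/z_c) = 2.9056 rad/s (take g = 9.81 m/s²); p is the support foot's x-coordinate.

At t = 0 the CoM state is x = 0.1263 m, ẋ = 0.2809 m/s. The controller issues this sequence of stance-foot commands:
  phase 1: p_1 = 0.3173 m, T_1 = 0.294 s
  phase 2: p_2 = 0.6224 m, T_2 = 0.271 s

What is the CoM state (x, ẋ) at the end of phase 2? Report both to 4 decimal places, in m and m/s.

phase 1: p=0.3173, T=0.294, ωT=0.854246, cosh=1.387603, sinh=0.962000; start (x,ẋ)=(0.126300, 0.280900) → end (x,ẋ)=(0.145269, -0.144103)
phase 2: p=0.6224, T=0.271, ωT=0.787418, cosh=1.326366, sinh=0.871348; start (x,ẋ)=(0.145269, -0.144103) → end (x,ẋ)=(-0.053664, -1.399126)

x = -0.0537, ẋ = -1.3991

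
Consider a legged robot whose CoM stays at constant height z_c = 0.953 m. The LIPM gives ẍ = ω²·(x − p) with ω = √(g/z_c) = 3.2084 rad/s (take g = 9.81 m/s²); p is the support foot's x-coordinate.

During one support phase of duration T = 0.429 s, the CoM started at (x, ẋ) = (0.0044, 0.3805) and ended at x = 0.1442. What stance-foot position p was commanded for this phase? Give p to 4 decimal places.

p = 0.0768

ωT = 3.2084·0.429 = 1.376404; cosh(ωT) = 2.106558, sinh(ωT) = 1.854074
x(T) = p + (x₀−p)·cosh(ωT) + (ẋ₀/ω)·sinh(ωT) ⇒ p·(1 − cosh) = x(T) − x₀·cosh − (ẋ₀/ω)·sinh
numerator   = 0.1442 − (0.0044)·2.106558 − (0.3805/3.2084)·1.854074 = -0.084953
denominator = 1 − 2.106558 = -1.106558
p = -0.084953 / -1.106558 = 0.0768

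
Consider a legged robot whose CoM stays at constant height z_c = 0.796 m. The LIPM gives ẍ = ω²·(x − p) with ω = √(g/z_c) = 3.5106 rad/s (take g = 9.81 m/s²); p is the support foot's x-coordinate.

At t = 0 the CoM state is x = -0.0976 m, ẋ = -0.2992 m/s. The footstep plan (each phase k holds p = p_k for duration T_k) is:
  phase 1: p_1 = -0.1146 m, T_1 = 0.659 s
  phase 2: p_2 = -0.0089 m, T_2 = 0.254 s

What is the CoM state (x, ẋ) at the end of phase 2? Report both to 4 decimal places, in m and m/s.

phase 1: p=-0.1146, T=0.659, ωT=2.313485, cosh=5.104258, sinh=5.005342; start (x,ẋ)=(-0.097600, -0.299200) → end (x,ẋ)=(-0.454421, -1.228474)
phase 2: p=-0.0089, T=0.254, ωT=0.891692, cosh=1.424608, sinh=1.014647; start (x,ẋ)=(-0.454421, -1.228474) → end (x,ẋ)=(-0.998651, -3.337047)

x = -0.9987, ẋ = -3.3370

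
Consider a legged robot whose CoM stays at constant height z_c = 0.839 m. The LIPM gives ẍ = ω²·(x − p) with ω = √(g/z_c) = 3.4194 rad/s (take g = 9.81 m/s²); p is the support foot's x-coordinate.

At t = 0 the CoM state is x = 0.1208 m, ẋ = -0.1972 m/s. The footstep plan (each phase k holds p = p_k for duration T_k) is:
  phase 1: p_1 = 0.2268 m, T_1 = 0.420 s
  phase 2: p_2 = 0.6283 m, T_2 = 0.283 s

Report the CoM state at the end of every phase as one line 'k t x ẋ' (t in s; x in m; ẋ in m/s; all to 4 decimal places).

1 0.4200 -0.1230 -1.1569
2 0.7030 -0.8841 -4.6348

phase 1: p=0.2268, T=0.420, ωT=1.436148, cosh=2.221156, sinh=1.983313; start (x,ẋ)=(0.120800, -0.197200) → end (x,ẋ)=(-0.123022, -1.156877)
phase 2: p=0.6283, T=0.283, ωT=0.967690, cosh=1.505909, sinh=1.125949; start (x,ẋ)=(-0.123022, -1.156877) → end (x,ẋ)=(-0.884062, -4.634794)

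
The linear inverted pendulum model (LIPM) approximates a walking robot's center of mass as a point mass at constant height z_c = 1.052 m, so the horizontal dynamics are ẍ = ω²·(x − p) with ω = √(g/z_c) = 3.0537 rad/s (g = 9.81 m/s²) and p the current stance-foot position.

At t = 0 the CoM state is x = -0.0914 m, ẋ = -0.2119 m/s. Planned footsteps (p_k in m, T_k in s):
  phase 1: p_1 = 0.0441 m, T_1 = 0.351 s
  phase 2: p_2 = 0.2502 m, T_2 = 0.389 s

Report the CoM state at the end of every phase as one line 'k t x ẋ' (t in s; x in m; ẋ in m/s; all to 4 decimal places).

1 0.3510 -0.2664 -0.8792
2 0.7400 -1.1042 -3.9229

phase 1: p=0.0441, T=0.351, ωT=1.071849, cosh=1.631575, sinh=1.289200; start (x,ẋ)=(-0.091400, -0.211900) → end (x,ẋ)=(-0.266437, -0.879171)
phase 2: p=0.2502, T=0.389, ωT=1.187889, cosh=1.792507, sinh=1.487643; start (x,ẋ)=(-0.266437, -0.879171) → end (x,ẋ)=(-1.104174, -3.922909)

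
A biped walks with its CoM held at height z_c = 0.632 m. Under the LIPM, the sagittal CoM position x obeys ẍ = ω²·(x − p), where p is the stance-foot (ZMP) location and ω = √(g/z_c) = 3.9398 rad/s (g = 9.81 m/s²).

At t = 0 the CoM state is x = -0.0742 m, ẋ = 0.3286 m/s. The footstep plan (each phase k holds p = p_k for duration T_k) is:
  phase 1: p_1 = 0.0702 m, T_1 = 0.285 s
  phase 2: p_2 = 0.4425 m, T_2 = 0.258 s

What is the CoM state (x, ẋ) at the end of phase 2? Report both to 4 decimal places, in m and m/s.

x = -0.4117, ẋ = -2.7290

phase 1: p=0.0702, T=0.285, ωT=1.122843, cosh=1.699467, sinh=1.374113; start (x,ẋ)=(-0.074200, 0.328600) → end (x,ẋ)=(-0.060595, -0.223298)
phase 2: p=0.4425, T=0.258, ωT=1.016468, cosh=1.562644, sinh=1.200774; start (x,ẋ)=(-0.060595, -0.223298) → end (x,ẋ)=(-0.411715, -2.728980)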